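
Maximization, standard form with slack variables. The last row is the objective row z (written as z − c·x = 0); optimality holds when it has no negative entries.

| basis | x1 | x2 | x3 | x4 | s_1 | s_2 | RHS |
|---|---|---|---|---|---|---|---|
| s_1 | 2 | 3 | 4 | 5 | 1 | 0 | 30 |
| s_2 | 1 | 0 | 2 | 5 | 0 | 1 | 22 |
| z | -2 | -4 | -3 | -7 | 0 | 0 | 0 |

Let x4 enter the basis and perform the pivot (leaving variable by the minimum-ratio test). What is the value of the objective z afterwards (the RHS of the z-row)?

Ratio test on column x4 — row 1: 30/5 = 6; row 2: 22/5 = 22/5. Minimum is 22/5 at row 2 (s_2 leaves); pivot element 5.
Pivot on row 2; the z-row RHS becomes 0 − (-7)·(22/5) = 154/5.

154/5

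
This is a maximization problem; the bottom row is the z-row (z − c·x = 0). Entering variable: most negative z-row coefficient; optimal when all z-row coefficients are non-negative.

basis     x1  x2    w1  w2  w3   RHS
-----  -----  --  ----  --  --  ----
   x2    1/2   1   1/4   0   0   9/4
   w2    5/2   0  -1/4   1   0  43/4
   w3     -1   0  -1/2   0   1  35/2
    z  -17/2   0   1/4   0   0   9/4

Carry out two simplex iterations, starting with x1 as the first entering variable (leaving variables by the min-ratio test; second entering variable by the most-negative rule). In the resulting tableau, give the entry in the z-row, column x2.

2

Ratio test on column x1 — row 1: (9/4)/(1/2) = 9/2; row 2: (43/4)/(5/2) = 43/10; row 3: entry -1 ≤ 0. Minimum is 43/10 at row 2 (w2 leaves); pivot element 5/2.
Divide row 2 by 5/2; eliminate column x1 from the other rows.
Second iteration: most negative z-row entry is -3/5 in column w1, so w1 enters.
Ratio test on column w1 — row 1: (1/10)/(3/10) = 1/3; row 2: entry -1/10 ≤ 0; row 3: entry -3/5 ≤ 0. Minimum is 1/3 at row 1 (x2 leaves); pivot element 3/10.
Divide row 1 by 3/10; eliminate column w1 from the other rows.
After both pivots, the entry at the z-row, column x2 is 2.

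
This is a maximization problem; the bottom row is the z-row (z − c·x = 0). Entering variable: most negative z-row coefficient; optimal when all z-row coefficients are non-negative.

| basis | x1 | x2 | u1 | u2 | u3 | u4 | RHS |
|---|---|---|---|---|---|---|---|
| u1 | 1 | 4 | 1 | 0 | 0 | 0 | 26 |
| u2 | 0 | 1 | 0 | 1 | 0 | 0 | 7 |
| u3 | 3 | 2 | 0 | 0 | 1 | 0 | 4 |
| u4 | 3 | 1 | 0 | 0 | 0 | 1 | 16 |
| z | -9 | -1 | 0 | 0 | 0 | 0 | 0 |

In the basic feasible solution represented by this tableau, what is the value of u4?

16

u4 is basic (row 4); its value is the RHS of that row, 16.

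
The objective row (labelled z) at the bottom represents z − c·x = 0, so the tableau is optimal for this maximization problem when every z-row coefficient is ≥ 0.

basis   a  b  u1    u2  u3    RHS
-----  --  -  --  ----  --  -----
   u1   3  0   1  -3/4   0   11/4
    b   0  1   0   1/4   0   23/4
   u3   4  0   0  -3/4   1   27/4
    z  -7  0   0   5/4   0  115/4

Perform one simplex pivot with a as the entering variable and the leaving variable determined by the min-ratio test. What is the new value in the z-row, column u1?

Ratio test on column a — row 1: (11/4)/3 = 11/12; row 2: entry 0 ≤ 0; row 3: (27/4)/4 = 27/16. Minimum is 11/12 at row 1 (u1 leaves); pivot element 3.
Divide row 1 by 3; eliminate column a from the other rows.
z-row update in column u1: 0 − (-7)·(1/3) = 7/3.

7/3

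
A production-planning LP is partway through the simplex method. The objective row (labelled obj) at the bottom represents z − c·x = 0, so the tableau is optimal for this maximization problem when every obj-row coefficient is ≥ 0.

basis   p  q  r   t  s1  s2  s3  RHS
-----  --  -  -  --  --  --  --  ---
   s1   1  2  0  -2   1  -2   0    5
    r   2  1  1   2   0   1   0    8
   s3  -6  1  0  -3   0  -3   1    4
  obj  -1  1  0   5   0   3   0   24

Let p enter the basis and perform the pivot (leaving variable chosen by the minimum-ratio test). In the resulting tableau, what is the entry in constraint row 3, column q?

4

Ratio test on column p — row 1: 5/1 = 5; row 2: 8/2 = 4; row 3: entry -6 ≤ 0. Minimum is 4 at row 2 (r leaves); pivot element 2.
Divide row 2 by 2; eliminate column p from the other rows.
Row 3 update in column q: 1 − (-6)·(1/2) = 4.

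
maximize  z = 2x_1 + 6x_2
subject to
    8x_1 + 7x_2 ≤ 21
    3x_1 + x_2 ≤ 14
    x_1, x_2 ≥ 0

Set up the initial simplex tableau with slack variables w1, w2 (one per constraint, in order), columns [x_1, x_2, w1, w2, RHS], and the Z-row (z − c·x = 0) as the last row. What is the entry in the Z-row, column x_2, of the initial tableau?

The Z-row carries the negated objective coefficients: the x_2 entry is -6.

-6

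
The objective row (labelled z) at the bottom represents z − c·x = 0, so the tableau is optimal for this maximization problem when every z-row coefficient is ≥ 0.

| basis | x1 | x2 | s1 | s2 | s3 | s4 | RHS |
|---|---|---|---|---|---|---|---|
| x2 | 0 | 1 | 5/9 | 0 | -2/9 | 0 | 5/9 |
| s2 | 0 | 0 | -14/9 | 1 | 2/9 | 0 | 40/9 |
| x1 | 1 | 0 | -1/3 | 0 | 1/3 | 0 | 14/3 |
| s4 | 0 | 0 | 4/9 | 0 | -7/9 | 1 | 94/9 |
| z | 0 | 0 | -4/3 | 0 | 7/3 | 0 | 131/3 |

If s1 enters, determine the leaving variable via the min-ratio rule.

x2

Column s1 entries and ratios — x2: (5/9)/(5/9) = 1; s2: -14/9 ≤ 0, skip; x1: -1/3 ≤ 0, skip; s4: (94/9)/(4/9) = 47/2.
Smallest ratio is 1 in the row of x2, so x2 leaves.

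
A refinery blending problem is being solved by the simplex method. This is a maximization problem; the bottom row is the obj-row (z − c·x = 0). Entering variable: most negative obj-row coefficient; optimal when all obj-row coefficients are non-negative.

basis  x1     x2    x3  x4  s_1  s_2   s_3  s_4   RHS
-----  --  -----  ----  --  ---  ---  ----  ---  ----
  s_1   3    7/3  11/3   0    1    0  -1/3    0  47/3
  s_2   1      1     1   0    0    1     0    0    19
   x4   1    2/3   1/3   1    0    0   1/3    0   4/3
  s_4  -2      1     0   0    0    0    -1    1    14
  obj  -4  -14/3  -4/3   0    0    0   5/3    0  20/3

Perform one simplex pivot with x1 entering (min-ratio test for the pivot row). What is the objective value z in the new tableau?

12

Ratio test on column x1 — row 1: (47/3)/3 = 47/9; row 2: 19/1 = 19; row 3: (4/3)/1 = 4/3; row 4: entry -2 ≤ 0. Minimum is 4/3 at row 3 (x4 leaves); pivot element 1.
Pivot on row 3; the obj-row RHS becomes 20/3 − (-4)·(4/3) = 12.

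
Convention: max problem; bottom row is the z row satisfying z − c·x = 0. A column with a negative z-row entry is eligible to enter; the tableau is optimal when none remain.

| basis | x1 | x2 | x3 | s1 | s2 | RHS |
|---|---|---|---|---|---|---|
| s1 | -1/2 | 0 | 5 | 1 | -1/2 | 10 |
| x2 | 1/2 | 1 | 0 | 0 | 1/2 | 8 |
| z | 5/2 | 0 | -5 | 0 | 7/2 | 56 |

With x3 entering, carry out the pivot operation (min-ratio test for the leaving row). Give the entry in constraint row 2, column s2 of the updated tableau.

1/2

Ratio test on column x3 — row 1: 10/5 = 2; row 2: entry 0 ≤ 0. Minimum is 2 at row 1 (s1 leaves); pivot element 5.
Divide row 1 by 5; eliminate column x3 from the other rows.
Row 2 update in column s2: 1/2 − 0·(-1/10) = 1/2.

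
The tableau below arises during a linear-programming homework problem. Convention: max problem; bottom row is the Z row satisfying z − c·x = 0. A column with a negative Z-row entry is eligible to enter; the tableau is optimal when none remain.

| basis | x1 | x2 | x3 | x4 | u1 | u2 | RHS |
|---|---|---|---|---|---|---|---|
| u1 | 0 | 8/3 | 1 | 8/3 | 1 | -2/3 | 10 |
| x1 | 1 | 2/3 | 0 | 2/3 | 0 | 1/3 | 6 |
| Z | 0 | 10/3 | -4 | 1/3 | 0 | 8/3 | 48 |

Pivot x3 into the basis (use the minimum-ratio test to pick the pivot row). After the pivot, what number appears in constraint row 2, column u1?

0

Ratio test on column x3 — row 1: 10/1 = 10; row 2: entry 0 ≤ 0. Minimum is 10 at row 1 (u1 leaves); pivot element 1.
Divide row 1 by 1; eliminate column x3 from the other rows.
Row 2 update in column u1: 0 − 0·1 = 0.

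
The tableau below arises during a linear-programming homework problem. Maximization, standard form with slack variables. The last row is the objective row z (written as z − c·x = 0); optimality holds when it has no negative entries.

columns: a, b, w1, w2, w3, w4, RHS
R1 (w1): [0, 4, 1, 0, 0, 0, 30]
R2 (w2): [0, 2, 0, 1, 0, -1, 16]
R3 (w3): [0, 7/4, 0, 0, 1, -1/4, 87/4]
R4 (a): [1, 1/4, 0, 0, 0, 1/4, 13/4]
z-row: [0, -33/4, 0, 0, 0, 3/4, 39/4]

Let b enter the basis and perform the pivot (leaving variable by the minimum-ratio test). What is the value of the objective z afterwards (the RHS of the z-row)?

573/8

Ratio test on column b — row 1: 30/4 = 15/2; row 2: 16/2 = 8; row 3: (87/4)/(7/4) = 87/7; row 4: (13/4)/(1/4) = 13. Minimum is 15/2 at row 1 (w1 leaves); pivot element 4.
Pivot on row 1; the z-row RHS becomes 39/4 − (-33/4)·(15/2) = 573/8.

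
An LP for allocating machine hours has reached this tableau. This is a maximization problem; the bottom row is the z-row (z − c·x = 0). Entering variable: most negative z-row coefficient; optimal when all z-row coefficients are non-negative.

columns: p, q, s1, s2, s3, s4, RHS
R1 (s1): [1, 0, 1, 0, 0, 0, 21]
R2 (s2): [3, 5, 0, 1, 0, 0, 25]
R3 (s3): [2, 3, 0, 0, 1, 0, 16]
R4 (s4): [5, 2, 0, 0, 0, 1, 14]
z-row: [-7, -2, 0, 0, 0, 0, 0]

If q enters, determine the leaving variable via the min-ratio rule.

Column q entries and ratios — s1: 0 ≤ 0, skip; s2: 25/5 = 5; s3: 16/3 = 16/3; s4: 14/2 = 7.
Smallest ratio is 5 in the row of s2, so s2 leaves.

s2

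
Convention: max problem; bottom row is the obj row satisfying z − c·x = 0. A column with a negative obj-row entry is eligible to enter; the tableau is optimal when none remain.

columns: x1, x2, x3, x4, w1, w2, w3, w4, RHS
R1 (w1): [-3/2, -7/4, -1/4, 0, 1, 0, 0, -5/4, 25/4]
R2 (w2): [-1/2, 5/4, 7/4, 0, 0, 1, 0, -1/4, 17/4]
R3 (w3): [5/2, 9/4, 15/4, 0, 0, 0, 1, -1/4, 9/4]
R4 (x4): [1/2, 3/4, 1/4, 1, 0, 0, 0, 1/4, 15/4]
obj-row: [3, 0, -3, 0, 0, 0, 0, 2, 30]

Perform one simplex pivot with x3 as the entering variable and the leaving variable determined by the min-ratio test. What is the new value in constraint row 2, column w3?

Ratio test on column x3 — row 1: entry -1/4 ≤ 0; row 2: (17/4)/(7/4) = 17/7; row 3: (9/4)/(15/4) = 3/5; row 4: (15/4)/(1/4) = 15. Minimum is 3/5 at row 3 (w3 leaves); pivot element 15/4.
Divide row 3 by 15/4; eliminate column x3 from the other rows.
Row 2 update in column w3: 0 − (7/4)·(4/15) = -7/15.

-7/15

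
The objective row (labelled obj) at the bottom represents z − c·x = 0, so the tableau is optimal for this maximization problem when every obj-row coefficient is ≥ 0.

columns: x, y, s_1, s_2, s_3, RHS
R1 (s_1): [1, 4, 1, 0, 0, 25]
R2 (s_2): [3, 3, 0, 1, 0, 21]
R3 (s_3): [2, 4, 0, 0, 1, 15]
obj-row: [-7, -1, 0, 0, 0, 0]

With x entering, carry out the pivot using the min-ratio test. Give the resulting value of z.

Ratio test on column x — row 1: 25/1 = 25; row 2: 21/3 = 7; row 3: 15/2 = 15/2. Minimum is 7 at row 2 (s_2 leaves); pivot element 3.
Pivot on row 2; the obj-row RHS becomes 0 − (-7)·7 = 49.

49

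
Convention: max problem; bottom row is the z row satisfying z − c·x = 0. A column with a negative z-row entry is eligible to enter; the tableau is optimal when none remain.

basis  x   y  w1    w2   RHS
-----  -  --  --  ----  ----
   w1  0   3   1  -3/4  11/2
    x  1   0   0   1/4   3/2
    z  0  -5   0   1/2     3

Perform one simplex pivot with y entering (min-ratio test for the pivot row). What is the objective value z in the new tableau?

Ratio test on column y — row 1: (11/2)/3 = 11/6; row 2: entry 0 ≤ 0. Minimum is 11/6 at row 1 (w1 leaves); pivot element 3.
Pivot on row 1; the z-row RHS becomes 3 − (-5)·(11/6) = 73/6.

73/6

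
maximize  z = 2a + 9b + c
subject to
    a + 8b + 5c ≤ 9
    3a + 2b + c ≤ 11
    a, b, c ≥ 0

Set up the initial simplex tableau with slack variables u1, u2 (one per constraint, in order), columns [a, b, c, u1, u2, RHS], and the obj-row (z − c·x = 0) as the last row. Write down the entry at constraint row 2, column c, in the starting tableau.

1

Constraint 2 has coefficient 1 on c.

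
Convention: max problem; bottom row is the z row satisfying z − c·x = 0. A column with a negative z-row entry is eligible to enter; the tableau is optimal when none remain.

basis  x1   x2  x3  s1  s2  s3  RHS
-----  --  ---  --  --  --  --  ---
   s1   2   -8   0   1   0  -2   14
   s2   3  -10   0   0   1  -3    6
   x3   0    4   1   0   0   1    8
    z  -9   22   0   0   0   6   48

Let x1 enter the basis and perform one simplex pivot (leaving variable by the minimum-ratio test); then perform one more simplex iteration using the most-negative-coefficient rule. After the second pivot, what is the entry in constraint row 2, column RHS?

Ratio test on column x1 — row 1: 14/2 = 7; row 2: 6/3 = 2; row 3: entry 0 ≤ 0. Minimum is 2 at row 2 (s2 leaves); pivot element 3.
Divide row 2 by 3; eliminate column x1 from the other rows.
Second iteration: most negative z-row entry is -8 in column x2, so x2 enters.
Ratio test on column x2 — row 1: entry -4/3 ≤ 0; row 2: entry -10/3 ≤ 0; row 3: 8/4 = 2. Minimum is 2 at row 3 (x3 leaves); pivot element 4.
Divide row 3 by 4; eliminate column x2 from the other rows.
After both pivots, the entry at constraint row 2, column RHS is 26/3.

26/3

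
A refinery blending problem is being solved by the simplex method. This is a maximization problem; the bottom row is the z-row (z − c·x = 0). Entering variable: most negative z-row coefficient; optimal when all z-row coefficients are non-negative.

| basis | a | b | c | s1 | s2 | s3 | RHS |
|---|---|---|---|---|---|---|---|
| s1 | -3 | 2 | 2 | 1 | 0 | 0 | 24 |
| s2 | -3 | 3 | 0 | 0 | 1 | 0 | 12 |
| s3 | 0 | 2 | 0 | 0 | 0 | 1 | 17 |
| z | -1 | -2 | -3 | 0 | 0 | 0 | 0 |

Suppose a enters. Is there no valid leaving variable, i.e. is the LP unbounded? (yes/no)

yes

Every constraint-row entry in column a is ≤ 0, so increasing a is unbounded.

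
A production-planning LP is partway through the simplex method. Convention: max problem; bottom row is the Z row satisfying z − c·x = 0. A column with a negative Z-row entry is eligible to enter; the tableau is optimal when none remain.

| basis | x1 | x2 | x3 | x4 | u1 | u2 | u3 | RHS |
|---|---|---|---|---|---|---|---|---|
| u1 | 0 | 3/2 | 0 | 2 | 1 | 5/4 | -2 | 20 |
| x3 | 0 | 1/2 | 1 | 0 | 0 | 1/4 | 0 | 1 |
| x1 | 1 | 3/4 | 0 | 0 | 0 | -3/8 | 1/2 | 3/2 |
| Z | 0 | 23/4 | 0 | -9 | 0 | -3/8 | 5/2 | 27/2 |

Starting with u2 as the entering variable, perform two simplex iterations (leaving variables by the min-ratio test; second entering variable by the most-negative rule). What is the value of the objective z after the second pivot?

Ratio test on column u2 — row 1: 20/(5/4) = 16; row 2: 1/(1/4) = 4; row 3: entry -3/8 ≤ 0. Minimum is 4 at row 2 (x3 leaves); pivot element 1/4.
Pivot on row 2; the Z-row RHS becomes 27/2 − (-3/8)·4 = 15.
Next entering variable (most negative Z-row entry -9): x4.
Ratio test on column x4 — row 1: 15/2 = 15/2; row 2: entry 0 ≤ 0; row 3: entry 0 ≤ 0. Minimum is 15/2 at row 1 (u1 leaves); pivot element 2.
After the second pivot the Z-row RHS is 15 − (-9)·(15/2) = 165/2.

165/2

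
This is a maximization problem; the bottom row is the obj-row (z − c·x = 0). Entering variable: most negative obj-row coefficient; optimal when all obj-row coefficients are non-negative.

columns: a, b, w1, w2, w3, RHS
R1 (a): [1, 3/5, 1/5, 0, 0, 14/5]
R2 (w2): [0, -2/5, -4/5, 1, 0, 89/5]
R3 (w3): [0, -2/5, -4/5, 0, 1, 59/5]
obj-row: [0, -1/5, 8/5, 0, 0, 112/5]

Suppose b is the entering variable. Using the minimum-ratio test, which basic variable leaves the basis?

a

Column b entries and ratios — a: (14/5)/(3/5) = 14/3; w2: -2/5 ≤ 0, skip; w3: -2/5 ≤ 0, skip.
Smallest ratio is 14/3 in the row of a, so a leaves.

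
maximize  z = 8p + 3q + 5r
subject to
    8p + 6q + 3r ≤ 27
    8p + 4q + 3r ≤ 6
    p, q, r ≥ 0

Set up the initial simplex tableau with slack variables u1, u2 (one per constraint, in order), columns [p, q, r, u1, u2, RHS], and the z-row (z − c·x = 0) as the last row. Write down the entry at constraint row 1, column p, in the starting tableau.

8

Constraint 1 has coefficient 8 on p.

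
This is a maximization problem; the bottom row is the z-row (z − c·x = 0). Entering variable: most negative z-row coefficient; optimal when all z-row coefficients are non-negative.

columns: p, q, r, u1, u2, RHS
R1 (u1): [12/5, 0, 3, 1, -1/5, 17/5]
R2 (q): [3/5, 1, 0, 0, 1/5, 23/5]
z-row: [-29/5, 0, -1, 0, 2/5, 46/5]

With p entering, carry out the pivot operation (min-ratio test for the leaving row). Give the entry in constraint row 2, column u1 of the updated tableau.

-1/4

Ratio test on column p — row 1: (17/5)/(12/5) = 17/12; row 2: (23/5)/(3/5) = 23/3. Minimum is 17/12 at row 1 (u1 leaves); pivot element 12/5.
Divide row 1 by 12/5; eliminate column p from the other rows.
Row 2 update in column u1: 0 − (3/5)·(5/12) = -1/4.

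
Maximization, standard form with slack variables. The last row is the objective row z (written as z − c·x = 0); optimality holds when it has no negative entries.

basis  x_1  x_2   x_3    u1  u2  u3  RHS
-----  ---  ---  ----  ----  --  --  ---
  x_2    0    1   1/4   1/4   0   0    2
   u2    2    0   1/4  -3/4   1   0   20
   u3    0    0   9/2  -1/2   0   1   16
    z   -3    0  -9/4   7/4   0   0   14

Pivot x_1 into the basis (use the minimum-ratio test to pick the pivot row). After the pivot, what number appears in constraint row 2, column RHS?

Ratio test on column x_1 — row 1: entry 0 ≤ 0; row 2: 20/2 = 10; row 3: entry 0 ≤ 0. Minimum is 10 at row 2 (u2 leaves); pivot element 2.
Divide row 2 by 2; eliminate column x_1 from the other rows.
In the new row 2, the RHS entry is the old entry divided by the pivot: 20/2 = 10.

10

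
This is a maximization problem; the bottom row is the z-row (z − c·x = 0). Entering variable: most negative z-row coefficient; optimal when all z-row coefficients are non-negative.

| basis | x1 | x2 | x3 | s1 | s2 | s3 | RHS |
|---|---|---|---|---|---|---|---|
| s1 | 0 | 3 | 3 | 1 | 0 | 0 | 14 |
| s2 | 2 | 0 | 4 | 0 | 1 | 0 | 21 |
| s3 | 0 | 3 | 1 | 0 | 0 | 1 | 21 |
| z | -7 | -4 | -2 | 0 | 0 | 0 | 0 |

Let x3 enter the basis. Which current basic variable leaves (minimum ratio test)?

Column x3 entries and ratios — s1: 14/3 = 14/3; s2: 21/4 = 21/4; s3: 21/1 = 21.
Smallest ratio is 14/3 in the row of s1, so s1 leaves.

s1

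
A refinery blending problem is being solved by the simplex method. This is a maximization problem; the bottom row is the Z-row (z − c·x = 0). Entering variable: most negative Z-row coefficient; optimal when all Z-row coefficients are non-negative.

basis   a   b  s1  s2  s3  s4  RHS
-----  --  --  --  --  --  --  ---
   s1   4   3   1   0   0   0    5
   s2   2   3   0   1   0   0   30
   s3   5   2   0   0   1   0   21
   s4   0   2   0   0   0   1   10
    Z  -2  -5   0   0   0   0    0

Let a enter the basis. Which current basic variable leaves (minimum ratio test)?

Column a entries and ratios — s1: 5/4 = 5/4; s2: 30/2 = 15; s3: 21/5 = 21/5; s4: 0 ≤ 0, skip.
Smallest ratio is 5/4 in the row of s1, so s1 leaves.

s1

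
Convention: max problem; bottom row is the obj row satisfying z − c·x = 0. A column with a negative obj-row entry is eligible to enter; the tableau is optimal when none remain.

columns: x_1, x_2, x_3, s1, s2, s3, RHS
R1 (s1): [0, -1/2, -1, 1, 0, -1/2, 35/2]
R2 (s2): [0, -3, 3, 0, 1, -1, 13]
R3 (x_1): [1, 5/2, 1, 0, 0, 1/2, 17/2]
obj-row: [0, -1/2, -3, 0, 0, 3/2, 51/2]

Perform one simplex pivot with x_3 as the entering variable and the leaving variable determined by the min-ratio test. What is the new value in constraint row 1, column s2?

1/3

Ratio test on column x_3 — row 1: entry -1 ≤ 0; row 2: 13/3 = 13/3; row 3: (17/2)/1 = 17/2. Minimum is 13/3 at row 2 (s2 leaves); pivot element 3.
Divide row 2 by 3; eliminate column x_3 from the other rows.
Row 1 update in column s2: 0 − (-1)·(1/3) = 1/3.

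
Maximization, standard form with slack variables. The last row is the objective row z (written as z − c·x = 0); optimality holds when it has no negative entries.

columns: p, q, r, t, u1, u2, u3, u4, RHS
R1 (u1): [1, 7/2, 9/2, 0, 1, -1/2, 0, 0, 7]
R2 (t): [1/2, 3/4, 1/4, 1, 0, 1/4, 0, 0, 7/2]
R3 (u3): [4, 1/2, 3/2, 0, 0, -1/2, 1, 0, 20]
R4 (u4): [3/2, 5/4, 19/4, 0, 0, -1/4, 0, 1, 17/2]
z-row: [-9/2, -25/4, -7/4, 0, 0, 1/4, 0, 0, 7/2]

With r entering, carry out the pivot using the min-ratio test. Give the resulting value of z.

Ratio test on column r — row 1: 7/(9/2) = 14/9; row 2: (7/2)/(1/4) = 14; row 3: 20/(3/2) = 40/3; row 4: (17/2)/(19/4) = 34/19. Minimum is 14/9 at row 1 (u1 leaves); pivot element 9/2.
Pivot on row 1; the z-row RHS becomes 7/2 − (-7/4)·(14/9) = 56/9.

56/9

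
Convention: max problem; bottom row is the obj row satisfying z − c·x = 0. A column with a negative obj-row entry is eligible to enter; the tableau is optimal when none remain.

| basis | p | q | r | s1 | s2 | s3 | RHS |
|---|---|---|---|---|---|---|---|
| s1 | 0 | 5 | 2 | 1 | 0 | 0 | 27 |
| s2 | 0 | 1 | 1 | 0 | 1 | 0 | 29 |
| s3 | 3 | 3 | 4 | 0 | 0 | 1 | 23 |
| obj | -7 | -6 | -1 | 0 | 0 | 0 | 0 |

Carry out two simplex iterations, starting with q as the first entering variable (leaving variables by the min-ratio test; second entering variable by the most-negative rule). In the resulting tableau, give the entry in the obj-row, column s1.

-1/5

Ratio test on column q — row 1: 27/5 = 27/5; row 2: 29/1 = 29; row 3: 23/3 = 23/3. Minimum is 27/5 at row 1 (s1 leaves); pivot element 5.
Divide row 1 by 5; eliminate column q from the other rows.
Second iteration: most negative obj-row entry is -7 in column p, so p enters.
Ratio test on column p — row 1: entry 0 ≤ 0; row 2: entry 0 ≤ 0; row 3: (34/5)/3 = 34/15. Minimum is 34/15 at row 3 (s3 leaves); pivot element 3.
Divide row 3 by 3; eliminate column p from the other rows.
After both pivots, the entry at the obj-row, column s1 is -1/5.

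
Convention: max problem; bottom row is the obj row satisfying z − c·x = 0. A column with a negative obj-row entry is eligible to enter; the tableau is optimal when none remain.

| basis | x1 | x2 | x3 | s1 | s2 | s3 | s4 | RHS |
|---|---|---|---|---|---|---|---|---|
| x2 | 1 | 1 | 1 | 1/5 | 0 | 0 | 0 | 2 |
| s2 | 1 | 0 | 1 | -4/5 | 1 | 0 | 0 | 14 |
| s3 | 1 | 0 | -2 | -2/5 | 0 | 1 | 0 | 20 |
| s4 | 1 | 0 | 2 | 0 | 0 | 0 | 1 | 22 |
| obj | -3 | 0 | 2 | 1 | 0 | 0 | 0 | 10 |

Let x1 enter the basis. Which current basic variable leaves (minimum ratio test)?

Column x1 entries and ratios — x2: 2/1 = 2; s2: 14/1 = 14; s3: 20/1 = 20; s4: 22/1 = 22.
Smallest ratio is 2 in the row of x2, so x2 leaves.

x2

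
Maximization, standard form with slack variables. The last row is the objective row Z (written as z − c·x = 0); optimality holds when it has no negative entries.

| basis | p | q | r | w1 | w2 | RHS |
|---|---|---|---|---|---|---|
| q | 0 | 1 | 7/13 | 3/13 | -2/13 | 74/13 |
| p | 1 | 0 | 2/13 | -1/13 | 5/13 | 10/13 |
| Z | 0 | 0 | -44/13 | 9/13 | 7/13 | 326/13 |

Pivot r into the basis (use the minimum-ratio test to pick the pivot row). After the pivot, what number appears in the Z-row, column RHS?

Ratio test on column r — row 1: (74/13)/(7/13) = 74/7; row 2: (10/13)/(2/13) = 5. Minimum is 5 at row 2 (p leaves); pivot element 2/13.
Divide row 2 by 2/13; eliminate column r from the other rows.
Z-row update in column RHS: 326/13 − (-44/13)·5 = 42.

42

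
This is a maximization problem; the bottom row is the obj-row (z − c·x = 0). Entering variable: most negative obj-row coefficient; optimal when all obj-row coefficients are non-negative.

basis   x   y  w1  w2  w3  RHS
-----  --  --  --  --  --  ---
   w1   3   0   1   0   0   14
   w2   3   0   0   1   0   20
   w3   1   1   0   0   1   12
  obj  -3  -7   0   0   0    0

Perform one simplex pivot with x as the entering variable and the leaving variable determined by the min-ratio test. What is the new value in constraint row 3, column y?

1

Ratio test on column x — row 1: 14/3 = 14/3; row 2: 20/3 = 20/3; row 3: 12/1 = 12. Minimum is 14/3 at row 1 (w1 leaves); pivot element 3.
Divide row 1 by 3; eliminate column x from the other rows.
Row 3 update in column y: 1 − 1·0 = 1.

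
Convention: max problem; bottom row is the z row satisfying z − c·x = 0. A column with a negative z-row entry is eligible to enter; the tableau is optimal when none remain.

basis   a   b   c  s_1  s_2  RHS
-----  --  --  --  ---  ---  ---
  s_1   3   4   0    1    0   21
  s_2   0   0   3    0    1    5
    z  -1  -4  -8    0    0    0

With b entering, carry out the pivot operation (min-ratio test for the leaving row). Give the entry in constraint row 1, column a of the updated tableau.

Ratio test on column b — row 1: 21/4 = 21/4; row 2: entry 0 ≤ 0. Minimum is 21/4 at row 1 (s_1 leaves); pivot element 4.
Divide row 1 by 4; eliminate column b from the other rows.
In the new row 1, the a entry is the old entry divided by the pivot: 3/4 = 3/4.

3/4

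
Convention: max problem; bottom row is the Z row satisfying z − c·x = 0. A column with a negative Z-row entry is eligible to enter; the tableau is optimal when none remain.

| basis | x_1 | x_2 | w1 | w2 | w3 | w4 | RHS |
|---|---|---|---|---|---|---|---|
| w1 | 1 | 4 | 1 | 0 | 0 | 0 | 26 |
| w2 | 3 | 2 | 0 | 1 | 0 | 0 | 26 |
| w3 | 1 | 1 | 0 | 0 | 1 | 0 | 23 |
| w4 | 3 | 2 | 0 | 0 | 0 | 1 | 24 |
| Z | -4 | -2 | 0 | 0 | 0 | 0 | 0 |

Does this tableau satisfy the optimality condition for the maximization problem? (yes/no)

no

The Z-row has a negative entry -4 in column x_1, so it is not optimal.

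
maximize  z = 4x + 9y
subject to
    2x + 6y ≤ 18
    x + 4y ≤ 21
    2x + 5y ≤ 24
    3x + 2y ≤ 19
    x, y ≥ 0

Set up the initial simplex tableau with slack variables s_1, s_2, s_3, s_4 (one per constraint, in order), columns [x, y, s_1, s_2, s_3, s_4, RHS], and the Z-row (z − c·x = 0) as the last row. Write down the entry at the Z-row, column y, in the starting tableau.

The Z-row carries the negated objective coefficients: the y entry is -9.

-9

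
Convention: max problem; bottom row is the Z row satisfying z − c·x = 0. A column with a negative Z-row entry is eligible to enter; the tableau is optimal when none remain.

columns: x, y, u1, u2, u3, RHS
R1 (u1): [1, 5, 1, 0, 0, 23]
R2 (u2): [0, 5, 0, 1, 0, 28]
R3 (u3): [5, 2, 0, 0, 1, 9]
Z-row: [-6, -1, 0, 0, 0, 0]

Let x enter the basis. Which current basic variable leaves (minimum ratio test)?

u3

Column x entries and ratios — u1: 23/1 = 23; u2: 0 ≤ 0, skip; u3: 9/5 = 9/5.
Smallest ratio is 9/5 in the row of u3, so u3 leaves.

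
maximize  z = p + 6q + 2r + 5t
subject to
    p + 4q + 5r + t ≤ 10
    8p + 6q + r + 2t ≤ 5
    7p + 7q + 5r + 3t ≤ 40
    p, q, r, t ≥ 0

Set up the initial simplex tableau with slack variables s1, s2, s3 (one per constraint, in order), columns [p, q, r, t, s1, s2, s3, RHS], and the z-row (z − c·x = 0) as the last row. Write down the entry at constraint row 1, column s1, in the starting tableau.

1

Slack s1 belongs to constraint 1; its column is the unit vector e_1, so the entry in row 1 is 1.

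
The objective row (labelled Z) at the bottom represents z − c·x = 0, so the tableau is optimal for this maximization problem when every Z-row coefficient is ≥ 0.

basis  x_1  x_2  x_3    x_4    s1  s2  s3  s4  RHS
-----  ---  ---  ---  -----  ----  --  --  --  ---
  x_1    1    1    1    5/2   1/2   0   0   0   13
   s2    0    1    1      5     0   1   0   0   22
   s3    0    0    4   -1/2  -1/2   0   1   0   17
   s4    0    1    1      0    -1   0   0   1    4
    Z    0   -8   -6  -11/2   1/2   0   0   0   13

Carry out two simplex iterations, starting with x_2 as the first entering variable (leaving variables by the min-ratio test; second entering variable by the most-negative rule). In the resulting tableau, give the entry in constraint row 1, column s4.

Ratio test on column x_2 — row 1: 13/1 = 13; row 2: 22/1 = 22; row 3: entry 0 ≤ 0; row 4: 4/1 = 4. Minimum is 4 at row 4 (s4 leaves); pivot element 1.
Divide row 4 by 1; eliminate column x_2 from the other rows.
Second iteration: most negative Z-row entry is -15/2 in column s1, so s1 enters.
Ratio test on column s1 — row 1: 9/(3/2) = 6; row 2: 18/1 = 18; row 3: entry -1/2 ≤ 0; row 4: entry -1 ≤ 0. Minimum is 6 at row 1 (x_1 leaves); pivot element 3/2.
Divide row 1 by 3/2; eliminate column s1 from the other rows.
After both pivots, the entry at constraint row 1, column s4 is -2/3.

-2/3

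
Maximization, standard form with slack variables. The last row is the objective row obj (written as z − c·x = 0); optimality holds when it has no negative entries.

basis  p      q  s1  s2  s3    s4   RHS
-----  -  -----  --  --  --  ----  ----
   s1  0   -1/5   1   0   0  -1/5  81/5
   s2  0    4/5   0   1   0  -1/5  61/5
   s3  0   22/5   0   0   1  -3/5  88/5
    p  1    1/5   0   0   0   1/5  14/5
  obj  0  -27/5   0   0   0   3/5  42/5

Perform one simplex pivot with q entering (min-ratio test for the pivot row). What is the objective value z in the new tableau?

30

Ratio test on column q — row 1: entry -1/5 ≤ 0; row 2: (61/5)/(4/5) = 61/4; row 3: (88/5)/(22/5) = 4; row 4: (14/5)/(1/5) = 14. Minimum is 4 at row 3 (s3 leaves); pivot element 22/5.
Pivot on row 3; the obj-row RHS becomes 42/5 − (-27/5)·4 = 30.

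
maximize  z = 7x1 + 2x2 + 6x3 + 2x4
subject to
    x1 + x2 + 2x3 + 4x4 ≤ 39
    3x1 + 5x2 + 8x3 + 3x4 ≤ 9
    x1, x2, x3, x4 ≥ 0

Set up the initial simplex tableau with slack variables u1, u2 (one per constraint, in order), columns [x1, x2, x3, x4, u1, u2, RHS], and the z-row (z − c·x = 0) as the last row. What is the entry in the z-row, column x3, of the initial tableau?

The z-row carries the negated objective coefficients: the x3 entry is -6.

-6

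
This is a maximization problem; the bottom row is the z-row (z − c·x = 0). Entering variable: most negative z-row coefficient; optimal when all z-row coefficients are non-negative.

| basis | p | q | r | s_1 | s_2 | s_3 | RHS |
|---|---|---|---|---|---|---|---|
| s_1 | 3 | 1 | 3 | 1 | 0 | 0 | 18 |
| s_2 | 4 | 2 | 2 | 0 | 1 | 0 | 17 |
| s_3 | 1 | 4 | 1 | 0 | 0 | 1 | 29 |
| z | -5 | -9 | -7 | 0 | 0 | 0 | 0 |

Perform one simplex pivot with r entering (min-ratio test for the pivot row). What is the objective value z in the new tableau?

Ratio test on column r — row 1: 18/3 = 6; row 2: 17/2 = 17/2; row 3: 29/1 = 29. Minimum is 6 at row 1 (s_1 leaves); pivot element 3.
Pivot on row 1; the z-row RHS becomes 0 − (-7)·6 = 42.

42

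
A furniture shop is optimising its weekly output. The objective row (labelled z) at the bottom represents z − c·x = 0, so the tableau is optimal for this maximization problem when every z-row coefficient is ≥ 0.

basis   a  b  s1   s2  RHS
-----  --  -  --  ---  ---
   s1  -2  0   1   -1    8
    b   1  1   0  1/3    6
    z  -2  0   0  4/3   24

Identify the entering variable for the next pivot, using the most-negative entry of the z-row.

a

Negative z-row entries: a: -2.
The most negative is -2 in column a, so a enters.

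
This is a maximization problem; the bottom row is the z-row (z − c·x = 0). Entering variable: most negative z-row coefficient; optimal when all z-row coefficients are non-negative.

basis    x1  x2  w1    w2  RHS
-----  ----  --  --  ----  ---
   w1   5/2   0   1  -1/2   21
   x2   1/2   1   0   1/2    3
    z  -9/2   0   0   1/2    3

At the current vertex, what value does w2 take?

0

w2 is not in the basis, so in the current basic feasible solution w2 = 0.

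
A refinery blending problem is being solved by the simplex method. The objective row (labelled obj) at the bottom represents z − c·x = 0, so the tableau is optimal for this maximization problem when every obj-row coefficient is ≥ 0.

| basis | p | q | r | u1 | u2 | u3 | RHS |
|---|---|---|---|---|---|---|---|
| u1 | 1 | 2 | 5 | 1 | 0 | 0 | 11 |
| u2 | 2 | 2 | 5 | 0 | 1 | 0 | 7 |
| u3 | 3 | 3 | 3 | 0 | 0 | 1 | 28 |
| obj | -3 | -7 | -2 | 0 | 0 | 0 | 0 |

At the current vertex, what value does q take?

q is not in the basis, so in the current basic feasible solution q = 0.

0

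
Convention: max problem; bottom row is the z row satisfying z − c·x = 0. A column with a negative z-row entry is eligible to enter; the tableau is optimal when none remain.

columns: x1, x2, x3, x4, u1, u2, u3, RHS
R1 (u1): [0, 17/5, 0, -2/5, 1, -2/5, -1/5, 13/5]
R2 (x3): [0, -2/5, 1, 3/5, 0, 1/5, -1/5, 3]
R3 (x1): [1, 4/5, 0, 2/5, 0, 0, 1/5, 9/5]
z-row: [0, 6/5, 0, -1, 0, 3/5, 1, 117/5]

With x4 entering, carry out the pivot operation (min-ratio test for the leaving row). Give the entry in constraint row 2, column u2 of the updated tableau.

1/5

Ratio test on column x4 — row 1: entry -2/5 ≤ 0; row 2: 3/(3/5) = 5; row 3: (9/5)/(2/5) = 9/2. Minimum is 9/2 at row 3 (x1 leaves); pivot element 2/5.
Divide row 3 by 2/5; eliminate column x4 from the other rows.
Row 2 update in column u2: 1/5 − (3/5)·0 = 1/5.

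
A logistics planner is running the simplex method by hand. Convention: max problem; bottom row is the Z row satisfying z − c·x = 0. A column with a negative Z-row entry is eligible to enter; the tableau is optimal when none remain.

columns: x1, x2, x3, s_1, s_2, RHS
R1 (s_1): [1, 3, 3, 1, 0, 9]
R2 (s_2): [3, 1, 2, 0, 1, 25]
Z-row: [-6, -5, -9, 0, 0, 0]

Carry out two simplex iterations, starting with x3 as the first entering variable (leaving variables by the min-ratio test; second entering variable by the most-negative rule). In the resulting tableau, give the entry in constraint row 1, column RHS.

2/7

Ratio test on column x3 — row 1: 9/3 = 3; row 2: 25/2 = 25/2. Minimum is 3 at row 1 (s_1 leaves); pivot element 3.
Divide row 1 by 3; eliminate column x3 from the other rows.
Second iteration: most negative Z-row entry is -3 in column x1, so x1 enters.
Ratio test on column x1 — row 1: 3/(1/3) = 9; row 2: 19/(7/3) = 57/7. Minimum is 57/7 at row 2 (s_2 leaves); pivot element 7/3.
Divide row 2 by 7/3; eliminate column x1 from the other rows.
After both pivots, the entry at constraint row 1, column RHS is 2/7.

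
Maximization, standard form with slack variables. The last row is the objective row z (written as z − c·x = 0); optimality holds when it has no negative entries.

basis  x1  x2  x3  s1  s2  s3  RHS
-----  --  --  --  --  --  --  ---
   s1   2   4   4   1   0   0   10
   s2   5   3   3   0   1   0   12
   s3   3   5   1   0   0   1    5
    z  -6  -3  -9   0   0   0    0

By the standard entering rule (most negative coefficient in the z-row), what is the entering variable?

x3

Negative z-row entries: x1: -6, x2: -3, x3: -9.
The most negative is -9 in column x3, so x3 enters.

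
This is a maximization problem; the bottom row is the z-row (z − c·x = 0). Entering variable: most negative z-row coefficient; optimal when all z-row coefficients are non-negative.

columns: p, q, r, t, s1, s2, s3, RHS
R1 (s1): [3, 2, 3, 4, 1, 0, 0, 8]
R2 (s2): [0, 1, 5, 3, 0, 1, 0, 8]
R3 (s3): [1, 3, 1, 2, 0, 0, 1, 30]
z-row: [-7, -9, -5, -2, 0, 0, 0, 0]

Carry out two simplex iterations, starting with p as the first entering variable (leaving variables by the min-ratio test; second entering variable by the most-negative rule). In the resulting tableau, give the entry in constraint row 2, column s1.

-1/2

Ratio test on column p — row 1: 8/3 = 8/3; row 2: entry 0 ≤ 0; row 3: 30/1 = 30. Minimum is 8/3 at row 1 (s1 leaves); pivot element 3.
Divide row 1 by 3; eliminate column p from the other rows.
Second iteration: most negative z-row entry is -13/3 in column q, so q enters.
Ratio test on column q — row 1: (8/3)/(2/3) = 4; row 2: 8/1 = 8; row 3: (82/3)/(7/3) = 82/7. Minimum is 4 at row 1 (p leaves); pivot element 2/3.
Divide row 1 by 2/3; eliminate column q from the other rows.
After both pivots, the entry at constraint row 2, column s1 is -1/2.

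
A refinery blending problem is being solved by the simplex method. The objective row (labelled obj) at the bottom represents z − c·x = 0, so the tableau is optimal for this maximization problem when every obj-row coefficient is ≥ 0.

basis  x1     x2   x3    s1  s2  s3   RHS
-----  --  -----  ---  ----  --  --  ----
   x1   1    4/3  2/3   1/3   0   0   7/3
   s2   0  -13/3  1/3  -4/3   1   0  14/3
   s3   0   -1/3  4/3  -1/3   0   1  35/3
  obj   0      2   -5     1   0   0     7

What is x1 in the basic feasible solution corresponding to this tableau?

7/3

x1 is basic (row 1); its value is the RHS of that row, 7/3.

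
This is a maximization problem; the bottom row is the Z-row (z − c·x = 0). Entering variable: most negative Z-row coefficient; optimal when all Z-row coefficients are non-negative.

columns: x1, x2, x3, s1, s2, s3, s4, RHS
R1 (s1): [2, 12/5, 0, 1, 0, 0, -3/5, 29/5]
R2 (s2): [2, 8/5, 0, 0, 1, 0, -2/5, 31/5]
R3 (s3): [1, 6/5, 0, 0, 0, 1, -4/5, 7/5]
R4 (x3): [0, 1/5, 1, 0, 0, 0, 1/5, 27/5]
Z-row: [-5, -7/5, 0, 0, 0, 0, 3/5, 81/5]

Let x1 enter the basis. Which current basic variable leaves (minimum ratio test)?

s3

Column x1 entries and ratios — s1: (29/5)/2 = 29/10; s2: (31/5)/2 = 31/10; s3: (7/5)/1 = 7/5; x3: 0 ≤ 0, skip.
Smallest ratio is 7/5 in the row of s3, so s3 leaves.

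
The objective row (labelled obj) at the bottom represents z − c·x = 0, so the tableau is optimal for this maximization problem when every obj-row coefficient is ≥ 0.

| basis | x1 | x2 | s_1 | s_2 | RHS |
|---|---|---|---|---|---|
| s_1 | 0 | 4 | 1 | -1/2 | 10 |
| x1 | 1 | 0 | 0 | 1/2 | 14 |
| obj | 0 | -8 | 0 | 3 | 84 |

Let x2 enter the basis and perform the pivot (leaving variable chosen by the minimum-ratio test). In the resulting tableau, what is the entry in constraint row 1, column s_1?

1/4

Ratio test on column x2 — row 1: 10/4 = 5/2; row 2: entry 0 ≤ 0. Minimum is 5/2 at row 1 (s_1 leaves); pivot element 4.
Divide row 1 by 4; eliminate column x2 from the other rows.
In the new row 1, the s_1 entry is the old entry divided by the pivot: 1/4 = 1/4.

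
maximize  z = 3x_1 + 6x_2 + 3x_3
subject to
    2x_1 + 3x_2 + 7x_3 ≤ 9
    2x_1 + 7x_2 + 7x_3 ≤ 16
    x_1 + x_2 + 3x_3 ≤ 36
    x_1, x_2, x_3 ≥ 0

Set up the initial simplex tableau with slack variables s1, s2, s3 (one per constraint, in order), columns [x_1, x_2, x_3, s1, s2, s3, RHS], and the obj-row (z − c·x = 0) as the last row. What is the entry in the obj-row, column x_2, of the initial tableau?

-6

The obj-row carries the negated objective coefficients: the x_2 entry is -6.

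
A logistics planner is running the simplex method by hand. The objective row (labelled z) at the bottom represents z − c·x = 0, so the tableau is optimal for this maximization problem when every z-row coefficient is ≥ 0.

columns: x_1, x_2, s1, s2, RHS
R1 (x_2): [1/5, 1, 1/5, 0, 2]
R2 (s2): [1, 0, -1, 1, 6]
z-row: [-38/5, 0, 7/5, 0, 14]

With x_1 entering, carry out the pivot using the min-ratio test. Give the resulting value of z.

Ratio test on column x_1 — row 1: 2/(1/5) = 10; row 2: 6/1 = 6. Minimum is 6 at row 2 (s2 leaves); pivot element 1.
Pivot on row 2; the z-row RHS becomes 14 − (-38/5)·6 = 298/5.

298/5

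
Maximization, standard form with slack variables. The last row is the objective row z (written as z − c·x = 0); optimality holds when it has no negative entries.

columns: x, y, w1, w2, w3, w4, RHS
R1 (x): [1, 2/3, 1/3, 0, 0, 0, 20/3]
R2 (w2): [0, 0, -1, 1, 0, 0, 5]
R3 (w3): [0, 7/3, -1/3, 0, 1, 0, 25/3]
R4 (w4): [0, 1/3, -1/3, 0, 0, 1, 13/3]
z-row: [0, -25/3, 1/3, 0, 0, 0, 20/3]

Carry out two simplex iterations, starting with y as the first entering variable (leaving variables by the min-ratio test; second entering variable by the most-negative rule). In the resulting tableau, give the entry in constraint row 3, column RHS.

Ratio test on column y — row 1: (20/3)/(2/3) = 10; row 2: entry 0 ≤ 0; row 3: (25/3)/(7/3) = 25/7; row 4: (13/3)/(1/3) = 13. Minimum is 25/7 at row 3 (w3 leaves); pivot element 7/3.
Divide row 3 by 7/3; eliminate column y from the other rows.
Second iteration: most negative z-row entry is -6/7 in column w1, so w1 enters.
Ratio test on column w1 — row 1: (30/7)/(3/7) = 10; row 2: entry -1 ≤ 0; row 3: entry -1/7 ≤ 0; row 4: entry -2/7 ≤ 0. Minimum is 10 at row 1 (x leaves); pivot element 3/7.
Divide row 1 by 3/7; eliminate column w1 from the other rows.
After both pivots, the entry at constraint row 3, column RHS is 5.

5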